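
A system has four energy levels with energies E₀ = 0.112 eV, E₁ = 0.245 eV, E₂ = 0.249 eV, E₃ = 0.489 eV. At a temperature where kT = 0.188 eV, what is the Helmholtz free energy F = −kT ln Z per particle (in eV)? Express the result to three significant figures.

Eᵢ/kT = 0.59574, 1.3032, 1.3245, 2.6011.
Z = Σ e^(−Eᵢ/kT) = e^(−0.59574) + e^(−1.3032) + e^(−1.3245) + e^(−2.6011) = 0.55115 + 0.27166 + 0.26594 + 0.074192 = 1.1629.
F = −kT ln Z = −0.188 × ln(1.1629) = −0.188 × 0.15092 = -0.0284 eV.

-0.0284 eV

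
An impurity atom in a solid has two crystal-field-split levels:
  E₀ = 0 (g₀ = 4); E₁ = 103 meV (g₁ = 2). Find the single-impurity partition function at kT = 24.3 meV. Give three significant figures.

Z = 4.03

Eᵢ/kT = 0, 4.2387.
Z = Σ gᵢe^(−Eᵢ/kT) = 4·e^(−0) + 2·e^(−4.2387) = 4.0000 + 0.028853 = 4.0289.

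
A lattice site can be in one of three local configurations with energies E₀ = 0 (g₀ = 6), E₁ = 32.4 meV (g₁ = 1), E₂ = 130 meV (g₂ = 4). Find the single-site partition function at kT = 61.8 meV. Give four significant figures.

Z = 7.080

Eᵢ/kT = 0, 0.524272, 2.10356.
Z = Σ gᵢe^(−Eᵢ/kT) = 6·e^(−0) + 1·e^(−0.524272) + 4·e^(−2.10356) = 6.00000 + 0.591986 + 0.488085 = 7.08007.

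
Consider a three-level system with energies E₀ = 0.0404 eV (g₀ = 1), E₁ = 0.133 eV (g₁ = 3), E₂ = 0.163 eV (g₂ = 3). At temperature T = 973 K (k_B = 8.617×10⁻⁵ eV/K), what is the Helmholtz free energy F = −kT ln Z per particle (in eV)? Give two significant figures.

-0.043 eV

k_BT = 8.617×10⁻⁵ × 973 K = 0.08384 eV.
Eᵢ/kT = 0.4819, 1.586, 1.944.
Z = Σ gᵢe^(−Eᵢ/kT) = 1·e^(−0.4819) + 3·e^(−1.586) + 3·e^(−1.944) = 0.6176 + 0.6142 + 0.4294 = 1.661.
F = −kT ln Z = −0.08384 × ln(1.661) = −0.08384 × 0.5074 = -0.043 eV.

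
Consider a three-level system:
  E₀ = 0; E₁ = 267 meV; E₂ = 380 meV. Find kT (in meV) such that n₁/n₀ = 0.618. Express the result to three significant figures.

n₁/n₀ = exp[−(E₁−E₀)/kT] = 0.618.
⇒ (E₁−E₀)/kT = ln(1/0.618) = ln(1.6181) = 0.48125.
kT = 267 meV / 0.48125 = 555 meV.

555 meV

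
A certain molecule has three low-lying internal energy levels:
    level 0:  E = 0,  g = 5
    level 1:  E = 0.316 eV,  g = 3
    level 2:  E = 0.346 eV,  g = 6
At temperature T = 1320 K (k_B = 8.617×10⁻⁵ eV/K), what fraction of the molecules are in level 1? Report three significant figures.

k_BT = 8.617×10⁻⁵ × 1320 K = 0.11374 eV.
Eᵢ/kT = 0, 2.7783, 3.0420.
Z = Σ gᵢe^(−Eᵢ/kT) = 5·e^(−0) + 3·e^(−2.7783) + 6·e^(−3.0420) = 5.0000 + 0.18643 + 0.28644 = 5.4729.
P₁ = g₁ e^(−E₁/kT) / Z = 0.18643/5.4729 = 0.0341.

0.0341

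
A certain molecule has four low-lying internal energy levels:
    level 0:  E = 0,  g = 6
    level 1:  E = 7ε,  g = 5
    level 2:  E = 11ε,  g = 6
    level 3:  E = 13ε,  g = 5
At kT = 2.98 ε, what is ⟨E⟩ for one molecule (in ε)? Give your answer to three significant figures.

Eᵢ/kT = 0, 2.3490, 3.6913, 4.3624.
Z = Σ gᵢe^(−Eᵢ/kT) = 6·e^(−0) + 5·e^(−2.3490) + 6·e^(−3.6913) + 5·e^(−4.3624) = 6.0000 + 0.47732 + 0.14964 + 0.063739 = 6.6907.
⟨E⟩ = Σ Eᵢ gᵢe^(−Eᵢ/kT) / Z = (0·6.0000 + 7·0.47732 + 11·0.14964 + 13·0.063739) / 6.6907 = 0.869 ε.

0.869 ε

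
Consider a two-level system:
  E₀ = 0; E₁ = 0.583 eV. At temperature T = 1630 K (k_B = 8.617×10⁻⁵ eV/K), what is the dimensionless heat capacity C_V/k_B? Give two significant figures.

0.26

k_BT = 8.617×10⁻⁵ × 1630 K = 0.1405 eV.
Eᵢ/kT = 0, 4.149.
Z = Σ e^(−Eᵢ/kT) = e^(−0) + e^(−4.149) = 1.000 + 0.01578 = 1.016.
⟨E⟩ = 0.009055 eV, ⟨E²⟩ = 0.005279 eV².
C_V/k_B = (⟨E²⟩ − ⟨E⟩²)/(kT)² = (0.005279 − 0.00008199)/0.01974 = 0.26.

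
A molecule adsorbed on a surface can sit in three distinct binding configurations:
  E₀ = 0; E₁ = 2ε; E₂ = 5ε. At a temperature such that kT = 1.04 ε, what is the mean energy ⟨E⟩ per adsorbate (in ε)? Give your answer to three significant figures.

Eᵢ/kT = 0, 1.9231, 4.8077.
Z = Σ e^(−Eᵢ/kT) = e^(−0) + e^(−1.9231) + e^(−4.8077) = 1.0000 + 0.14615 + 0.0081666 = 1.1543.
⟨E⟩ = Σ Eᵢ e^(−Eᵢ/kT) / Z = (0·1.0000 + 2·0.14615 + 5·0.0081666) / 1.1543 = 0.289 ε.

0.289 ε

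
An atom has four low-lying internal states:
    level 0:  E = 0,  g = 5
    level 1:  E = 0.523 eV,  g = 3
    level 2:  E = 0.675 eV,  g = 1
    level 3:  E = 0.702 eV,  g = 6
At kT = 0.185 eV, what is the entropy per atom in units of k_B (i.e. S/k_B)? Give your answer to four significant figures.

Eᵢ/kT = 0, 2.82703, 3.64865, 3.79459.
Z = Σ gᵢe^(−Eᵢ/kT) = 5·e^(−0) + 3·e^(−2.82703) + 1·e^(−3.64865) + 6·e^(−3.79459) = 5.00000 + 0.177565 + 0.0260262 + 0.134953 = 5.33854.
⟨E⟩ = Σ EᵢPᵢ = 0.0384321 eV.
S/k_B = ln Z + ⟨E⟩/kT = ln(5.33854) + 0.0384321/0.185 = 1.67495 + 0.207741 = 1.883.

1.883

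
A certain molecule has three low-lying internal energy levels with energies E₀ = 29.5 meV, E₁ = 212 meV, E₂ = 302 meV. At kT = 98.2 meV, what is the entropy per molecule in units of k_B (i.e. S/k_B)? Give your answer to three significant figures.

0.577

Eᵢ/kT = 0.30041, 2.1589, 3.0754.
Z = Σ e^(−Eᵢ/kT) = e^(−0.30041) + e^(−2.1589) + e^(−3.0754) = 0.74051 + 0.11545 + 0.046171 = 0.90213.
⟨E⟩ = Σ EᵢPᵢ = 66.802 meV.
S/k_B = ln Z + ⟨E⟩/kT = ln(0.90213) + 66.802/98.2 = -0.10300 + 0.68026 = 0.577.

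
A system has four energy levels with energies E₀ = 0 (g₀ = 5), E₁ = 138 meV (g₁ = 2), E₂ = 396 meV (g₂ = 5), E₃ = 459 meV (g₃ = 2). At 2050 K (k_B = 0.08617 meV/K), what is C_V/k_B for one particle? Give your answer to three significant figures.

k_BT = 0.08617 × 2050 K = 176.65 meV.
Eᵢ/kT = 0, 0.78121, 2.2417, 2.5984.
Z = Σ gᵢe^(−Eᵢ/kT) = 5·e^(−0) + 2·e^(−0.78121) + 5·e^(−2.2417) + 2·e^(−2.5984) = 5.0000 + 0.91570 + 0.53139 + 0.14879 = 6.5959.
⟨E⟩ = 61.416 meV, ⟨E²⟩ = 20030 meV².
C_V/k_B = (⟨E²⟩ − ⟨E⟩²)/(kT)² = (20030 − 3771.9)/31205 = 0.521.

0.521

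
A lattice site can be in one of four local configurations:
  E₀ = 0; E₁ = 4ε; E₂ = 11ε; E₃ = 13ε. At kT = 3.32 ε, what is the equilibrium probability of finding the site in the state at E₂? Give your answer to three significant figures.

0.0268

Eᵢ/kT = 0, 1.2048, 3.3133, 3.9157.
Z = Σ e^(−Eᵢ/kT) = e^(−0) + e^(−1.2048) + e^(−3.3133) + e^(−3.9157) = 1.0000 + 0.29975 + 0.036396 + 0.019927 = 1.3561.
P₂ = e^(−E₂/kT) / Z = 0.036396/1.3561 = 0.0268.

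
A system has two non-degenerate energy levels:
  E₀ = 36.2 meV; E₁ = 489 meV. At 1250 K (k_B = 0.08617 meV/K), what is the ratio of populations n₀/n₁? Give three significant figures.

66.9

k_BT = 0.08617 × 1250 K = 107.71 meV.
n₀/n₁ = exp[−(E₀−E₁)/kT] = exp(−(-452.8 meV)/(107.71 meV)) = exp(4.2039) = 66.9.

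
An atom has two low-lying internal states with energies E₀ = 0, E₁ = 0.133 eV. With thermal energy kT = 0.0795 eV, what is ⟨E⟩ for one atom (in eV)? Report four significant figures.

0.02102 eV

Eᵢ/kT = 0, 1.67296.
Z = Σ e^(−Eᵢ/kT) = e^(−0) + e^(−1.67296) = 1.00000 + 0.187691 = 1.18769.
⟨E⟩ = Σ Eᵢ e^(−Eᵢ/kT) / Z = (0·1.00000 + 0.133·0.187691) / 1.18769 = 0.02102 eV.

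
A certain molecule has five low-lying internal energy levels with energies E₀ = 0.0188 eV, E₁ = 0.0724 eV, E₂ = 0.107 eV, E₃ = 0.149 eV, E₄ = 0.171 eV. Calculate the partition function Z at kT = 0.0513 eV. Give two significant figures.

Eᵢ/kT = 0.3665, 1.411, 2.086, 2.904, 3.333.
Z = Σ e^(−Eᵢ/kT) = e^(−0.3665) + e^(−1.411) + e^(−2.086) + e^(−2.904) + e^(−3.333) = 0.6932 + 0.2439 + 0.1242 + 0.05480 + 0.03569 = 1.152.

Z = 1.2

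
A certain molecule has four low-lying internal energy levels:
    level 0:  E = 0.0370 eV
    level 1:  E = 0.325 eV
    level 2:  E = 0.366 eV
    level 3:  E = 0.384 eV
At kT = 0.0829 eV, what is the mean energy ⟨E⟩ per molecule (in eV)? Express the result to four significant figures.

0.05617 eV

Eᵢ/kT = 0.446321, 3.92039, 4.41496, 4.63209.
Z = Σ e^(−Eᵢ/kT) = e^(−0.446321) + e^(−3.92039) + e^(−4.41496) + e^(−4.63209) = 0.639978 + 0.0198334 + 0.0120950 + 0.00973439 = 0.681641.
⟨E⟩ = Σ Eᵢ e^(−Eᵢ/kT) / Z = (0.0370·0.639978 + 0.325·0.0198334 + 0.366·0.0120950 + 0.384·0.00973439) / 0.681641 = 0.05617 eV.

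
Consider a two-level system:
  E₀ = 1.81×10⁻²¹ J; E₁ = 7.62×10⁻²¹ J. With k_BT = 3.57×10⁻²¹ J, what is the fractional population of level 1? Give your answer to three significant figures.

0.164

Eᵢ/kT = 0.50700, 2.1345.
Z = Σ e^(−Eᵢ/kT) = e^(−0.50700) + e^(−2.1345) = 0.60230 + 0.11830 = 0.72060.
P₁ = e^(−E₁/kT) / Z = 0.11830/0.72060 = 0.164.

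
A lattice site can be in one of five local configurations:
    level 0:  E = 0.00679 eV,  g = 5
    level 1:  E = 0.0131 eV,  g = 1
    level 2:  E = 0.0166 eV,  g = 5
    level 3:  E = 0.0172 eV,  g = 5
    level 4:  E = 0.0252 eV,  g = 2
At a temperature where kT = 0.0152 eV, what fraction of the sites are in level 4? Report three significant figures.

Eᵢ/kT = 0.44671, 0.86184, 1.0921, 1.1316, 1.6579.
Z = Σ gᵢe^(−Eᵢ/kT) = 5·e^(−0.44671) + 1·e^(−0.86184) + 5·e^(−1.0921) + 5·e^(−1.1316) + 2·e^(−1.6579) = 3.1986 + 0.42238 + 1.6776 + 1.6126 + 0.38108 = 7.2923.
P₄ = g₄ e^(−E₄/kT) / Z = 0.38108/7.2923 = 0.0523.

0.0523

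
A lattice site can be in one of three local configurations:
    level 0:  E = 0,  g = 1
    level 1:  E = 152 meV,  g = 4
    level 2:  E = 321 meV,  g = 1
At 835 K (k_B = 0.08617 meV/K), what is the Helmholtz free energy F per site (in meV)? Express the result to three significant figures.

k_BT = 0.08617 × 835 K = 71.952 meV.
Eᵢ/kT = 0, 2.1125, 4.4613.
Z = Σ gᵢe^(−Eᵢ/kT) = 1·e^(−0) + 4·e^(−2.1125) + 1·e^(−4.4613) = 1.0000 + 0.48374 + 0.011547 = 1.4953.
F = −kT ln Z = −71.952 × ln(1.4953) = −71.952 × 0.40233 = -28.9 meV.

-28.9 meV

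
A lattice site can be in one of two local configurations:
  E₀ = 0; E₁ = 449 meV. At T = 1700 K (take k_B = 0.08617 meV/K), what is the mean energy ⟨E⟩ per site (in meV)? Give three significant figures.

20.0 meV

k_BT = 0.08617 × 1700 K = 146.49 meV.
Eᵢ/kT = 0, 3.0651.
Z = Σ e^(−Eᵢ/kT) = e^(−0) + e^(−3.0651) = 1.0000 + 0.046649 = 1.0466.
⟨E⟩ = Σ Eᵢ e^(−Eᵢ/kT) / Z = (0·1.0000 + 449·0.046649) / 1.0466 = 20.0 meV.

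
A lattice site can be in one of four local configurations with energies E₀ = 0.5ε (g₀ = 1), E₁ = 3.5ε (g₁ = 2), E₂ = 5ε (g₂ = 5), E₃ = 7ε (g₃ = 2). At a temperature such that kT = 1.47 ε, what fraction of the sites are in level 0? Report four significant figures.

0.6588

Eᵢ/kT = 0.340136, 2.38095, 3.40136, 4.76190.
Z = Σ gᵢe^(−Eᵢ/kT) = 1·e^(−0.340136) + 2·e^(−2.38095) + 5·e^(−3.40136) + 2·e^(−4.76190) = 0.711674 + 0.184925 + 0.166640 + 0.0170987 = 1.08034.
P₀ = g₀ e^(−E₀/kT) / Z = 0.711674/1.08034 = 0.6588.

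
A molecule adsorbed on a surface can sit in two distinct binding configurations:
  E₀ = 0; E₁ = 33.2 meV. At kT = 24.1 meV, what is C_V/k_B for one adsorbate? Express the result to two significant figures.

Eᵢ/kT = 0, 1.378.
Z = Σ e^(−Eᵢ/kT) = e^(−0) + e^(−1.378) = 1.000 + 0.2521 = 1.252.
⟨E⟩ = 6.685 meV, ⟨E²⟩ = 221.9 meV².
C_V/k_B = (⟨E²⟩ − ⟨E⟩²)/(kT)² = (221.9 − 44.69)/580.8 = 0.31.

0.31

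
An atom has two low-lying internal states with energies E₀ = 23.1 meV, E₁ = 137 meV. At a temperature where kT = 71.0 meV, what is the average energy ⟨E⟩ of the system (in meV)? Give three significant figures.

Eᵢ/kT = 0.32535, 1.9296.
Z = Σ e^(−Eᵢ/kT) = e^(−0.32535) + e^(−1.9296) = 0.72227 + 0.14521 = 0.86748.
⟨E⟩ = Σ Eᵢ e^(−Eᵢ/kT) / Z = (23.1·0.72227 + 137·0.14521) / 0.86748 = 42.2 meV.

42.2 meV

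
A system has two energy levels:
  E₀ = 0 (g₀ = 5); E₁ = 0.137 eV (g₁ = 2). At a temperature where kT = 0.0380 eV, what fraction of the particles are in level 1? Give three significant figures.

0.0108

Eᵢ/kT = 0, 3.6053.
Z = Σ gᵢe^(−Eᵢ/kT) = 5·e^(−0) + 2·e^(−3.6053) = 5.0000 + 0.054359 = 5.0544.
P₁ = g₁ e^(−E₁/kT) / Z = 0.054359/5.0544 = 0.0108.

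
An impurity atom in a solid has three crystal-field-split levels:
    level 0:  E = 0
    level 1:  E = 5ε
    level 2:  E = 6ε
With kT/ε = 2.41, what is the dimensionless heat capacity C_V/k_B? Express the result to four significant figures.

Eᵢ/kT = 0, 2.07469, 2.48963.
Z = Σ e^(−Eᵢ/kT) = e^(−0) + e^(−2.07469) + e^(−2.48963) = 1.00000 + 0.125595 + 0.0829406 = 1.20854.
⟨E⟩ = 0.931387 ε, ⟨E²⟩ = 5.06871 ε².
C_V/k_B = (⟨E²⟩ − ⟨E⟩²)/(kT)² = (5.06871 − 0.867482)/5.80810 = 0.7233.

0.7233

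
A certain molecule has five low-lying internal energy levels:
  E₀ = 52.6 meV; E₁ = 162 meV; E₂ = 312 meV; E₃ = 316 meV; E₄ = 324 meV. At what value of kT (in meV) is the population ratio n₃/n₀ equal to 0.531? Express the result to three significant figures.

416 meV

n₃/n₀ = exp[−(E₃−E₀)/kT] = 0.531.
⇒ (E₃−E₀)/kT = ln(1/0.531) = ln(1.8832) = 0.63297.
kT = 263.4 meV / 0.63297 = 416 meV.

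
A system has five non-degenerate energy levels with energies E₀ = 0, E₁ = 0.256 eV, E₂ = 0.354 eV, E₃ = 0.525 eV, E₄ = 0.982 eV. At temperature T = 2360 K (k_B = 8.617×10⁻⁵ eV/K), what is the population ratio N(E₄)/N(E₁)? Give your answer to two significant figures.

k_BT = 8.617×10⁻⁵ × 2360 K = 0.2034 eV.
n₄/n₁ = exp[−(E₄−E₁)/kT] = exp(−(0.726 eV)/(0.2034 eV)) = exp(-3.569) = 0.028.

0.028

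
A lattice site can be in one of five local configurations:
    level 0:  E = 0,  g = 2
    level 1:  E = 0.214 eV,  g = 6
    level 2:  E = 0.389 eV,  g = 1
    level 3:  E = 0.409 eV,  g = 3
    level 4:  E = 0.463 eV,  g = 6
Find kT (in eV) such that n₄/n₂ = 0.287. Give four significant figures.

0.02434 eV

n₄/n₂ = (g₄/g₂) exp[−(E₄−E₂)/kT] = 0.287.
⇒ (E₄−E₂)/kT = ln((6/1)/0.287) = ln(20.9059) = 3.04003.
kT = 0.074 eV / 3.04003 = 0.02434 eV.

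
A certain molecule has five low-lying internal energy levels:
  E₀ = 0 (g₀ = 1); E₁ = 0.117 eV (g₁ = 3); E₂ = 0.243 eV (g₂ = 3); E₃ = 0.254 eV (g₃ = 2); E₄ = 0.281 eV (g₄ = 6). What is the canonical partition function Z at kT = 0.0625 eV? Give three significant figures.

Z = 1.62

Eᵢ/kT = 0, 1.8720, 3.8880, 4.0640, 4.4960.
Z = Σ gᵢe^(−Eᵢ/kT) = 1·e^(−0) + 3·e^(−1.8720) + 3·e^(−3.8880) + 2·e^(−4.0640) + 6·e^(−4.4960) = 1.0000 + 0.46145 + 0.061459 + 0.034360 + 0.066921 = 1.6242.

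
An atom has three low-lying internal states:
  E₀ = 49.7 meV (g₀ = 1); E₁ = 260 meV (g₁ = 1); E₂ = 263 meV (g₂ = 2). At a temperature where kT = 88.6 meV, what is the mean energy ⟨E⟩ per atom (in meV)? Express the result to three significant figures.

95.3 meV

Eᵢ/kT = 0.56095, 2.9345, 2.9684.
Z = Σ gᵢe^(−Eᵢ/kT) = 1·e^(−0.56095) + 1·e^(−2.9345) + 2·e^(−2.9684) = 0.57067 + 0.053157 + 0.10277 = 0.72660.
⟨E⟩ = Σ Eᵢ gᵢe^(−Eᵢ/kT) / Z = (49.7·0.57067 + 260·0.053157 + 263·0.10277) / 0.72660 = 95.3 meV.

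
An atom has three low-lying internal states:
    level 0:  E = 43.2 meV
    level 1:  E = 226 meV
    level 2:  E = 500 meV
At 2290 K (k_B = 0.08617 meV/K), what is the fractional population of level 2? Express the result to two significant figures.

k_BT = 0.08617 × 2290 K = 197.3 meV.
Eᵢ/kT = 0.2190, 1.145, 2.534.
Z = Σ e^(−Eᵢ/kT) = e^(−0.2190) + e^(−1.145) + e^(−2.534) = 0.8033 + 0.3182 + 0.07934 = 1.201.
P₂ = e^(−E₂/kT) / Z = 0.07934/1.201 = 0.066.

0.066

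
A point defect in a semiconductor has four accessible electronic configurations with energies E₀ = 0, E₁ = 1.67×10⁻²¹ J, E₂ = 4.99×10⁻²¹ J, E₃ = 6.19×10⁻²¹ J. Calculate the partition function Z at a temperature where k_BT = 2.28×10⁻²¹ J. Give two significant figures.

Z = 1.7

Eᵢ/kT = 0, 0.7325, 2.189, 2.715.
Z = Σ e^(−Eᵢ/kT) = e^(−0) + e^(−0.7325) + e^(−2.189) + e^(−2.715) = 1.000 + 0.4807 + 0.1120 + 0.06620 = 1.659.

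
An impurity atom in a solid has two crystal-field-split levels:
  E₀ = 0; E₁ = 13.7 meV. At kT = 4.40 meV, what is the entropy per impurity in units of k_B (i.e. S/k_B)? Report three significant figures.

Eᵢ/kT = 0, 3.1136.
Z = Σ e^(−Eᵢ/kT) = e^(−0) + e^(−3.1136) = 1.0000 + 0.044441 = 1.0444.
⟨E⟩ = Σ EᵢPᵢ = 0.58296 meV.
S/k_B = ln Z + ⟨E⟩/kT = ln(1.0444) + 0.58296/4.40 = 0.043443 + 0.13249 = 0.176.

0.176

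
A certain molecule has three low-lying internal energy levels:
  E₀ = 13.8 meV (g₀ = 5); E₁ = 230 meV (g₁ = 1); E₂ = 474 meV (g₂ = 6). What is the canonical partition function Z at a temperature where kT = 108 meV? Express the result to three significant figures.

Z = 4.59

Eᵢ/kT = 0.12778, 2.1296, 4.3889.
Z = Σ gᵢe^(−Eᵢ/kT) = 5·e^(−0.12778) + 1·e^(−2.1296) + 6·e^(−4.3889) = 4.4002 + 0.11888 + 0.074486 = 4.5936.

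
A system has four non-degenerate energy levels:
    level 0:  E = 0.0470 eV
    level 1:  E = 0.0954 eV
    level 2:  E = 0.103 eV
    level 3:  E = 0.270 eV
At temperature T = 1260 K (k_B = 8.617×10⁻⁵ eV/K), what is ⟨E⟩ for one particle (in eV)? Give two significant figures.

k_BT = 8.617×10⁻⁵ × 1260 K = 0.1086 eV.
Eᵢ/kT = 0.4328, 0.8785, 0.9484, 2.486.
Z = Σ e^(−Eᵢ/kT) = e^(−0.4328) + e^(−0.8785) + e^(−0.9484) + e^(−2.486) = 0.6487 + 0.4154 + 0.3874 + 0.08324 = 1.535.
⟨E⟩ = Σ Eᵢ e^(−Eᵢ/kT) / Z = (0.0470·0.6487 + 0.0954·0.4154 + 0.103·0.3874 + 0.270·0.08324) / 1.535 = 0.086 eV.

0.086 eV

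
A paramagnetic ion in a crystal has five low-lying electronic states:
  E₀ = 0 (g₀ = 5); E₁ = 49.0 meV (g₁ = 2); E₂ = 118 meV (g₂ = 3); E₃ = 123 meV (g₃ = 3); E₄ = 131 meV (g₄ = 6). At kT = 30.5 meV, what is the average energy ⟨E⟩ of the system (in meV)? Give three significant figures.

7.91 meV

Eᵢ/kT = 0, 1.6066, 3.8689, 4.0328, 4.2951.
Z = Σ gᵢe^(−Eᵢ/kT) = 5·e^(−0) + 2·e^(−1.6066) + 3·e^(−3.8689) + 3·e^(−4.0328) + 6·e^(−4.2951) = 5.0000 + 0.40114 + 0.062644 + 0.053174 + 0.081811 = 5.5988.
⟨E⟩ = Σ Eᵢ gᵢe^(−Eᵢ/kT) / Z = (0·5.0000 + 49.0·0.40114 + 118·0.062644 + 123·0.053174 + 131·0.081811) / 5.5988 = 7.91 meV.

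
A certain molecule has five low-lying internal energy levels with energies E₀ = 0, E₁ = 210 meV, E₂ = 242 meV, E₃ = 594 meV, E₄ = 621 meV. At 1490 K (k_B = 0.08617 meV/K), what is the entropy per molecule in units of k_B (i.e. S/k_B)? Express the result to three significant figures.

0.815

k_BT = 0.08617 × 1490 K = 128.39 meV.
Eᵢ/kT = 0, 1.6356, 1.8849, 4.6265, 4.8368.
Z = Σ e^(−Eᵢ/kT) = e^(−0) + e^(−1.6356) + e^(−1.8849) + e^(−4.6265) + e^(−4.8368) = 1.0000 + 0.19484 + 0.15184 + 0.0097890 + 0.0079324 = 1.3644.
⟨E⟩ = Σ EᵢPᵢ = 64.792 meV.
S/k_B = ln Z + ⟨E⟩/kT = ln(1.3644) + 64.792/128.39 = 0.31071 + 0.50465 = 0.815.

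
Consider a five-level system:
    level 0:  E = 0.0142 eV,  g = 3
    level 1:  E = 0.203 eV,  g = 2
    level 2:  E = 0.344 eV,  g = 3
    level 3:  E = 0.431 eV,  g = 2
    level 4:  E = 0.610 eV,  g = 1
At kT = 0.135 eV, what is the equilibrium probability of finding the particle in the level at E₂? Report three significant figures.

Eᵢ/kT = 0.10519, 1.5037, 2.5481, 3.1926, 4.5185.
Z = Σ gᵢe^(−Eᵢ/kT) = 3·e^(−0.10519) + 2·e^(−1.5037) + 3·e^(−2.5481) + 2·e^(−3.1926) + 1·e^(−4.5185) = 2.7005 + 0.44461 + 0.23469 + 0.082130 + 0.010905 = 3.4728.
P₂ = g₂ e^(−E₂/kT) / Z = 0.23469/3.4728 = 0.0676.

0.0676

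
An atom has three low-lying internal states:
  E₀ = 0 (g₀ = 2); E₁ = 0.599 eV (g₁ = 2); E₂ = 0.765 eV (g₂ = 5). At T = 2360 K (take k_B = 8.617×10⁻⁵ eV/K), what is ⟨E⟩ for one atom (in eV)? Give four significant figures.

k_BT = 8.617×10⁻⁵ × 2360 K = 0.203361 eV.
Eᵢ/kT = 0, 2.94550, 3.76178.
Z = Σ gᵢe^(−Eᵢ/kT) = 2·e^(−0) + 2·e^(−2.94550) + 5·e^(−3.76178) = 2.00000 + 0.105152 + 0.116212 = 2.22136.
⟨E⟩ = Σ Eᵢ gᵢe^(−Eᵢ/kT) / Z = (0·2.00000 + 0.599·0.105152 + 0.765·0.116212) / 2.22136 = 0.06838 eV.

0.06838 eV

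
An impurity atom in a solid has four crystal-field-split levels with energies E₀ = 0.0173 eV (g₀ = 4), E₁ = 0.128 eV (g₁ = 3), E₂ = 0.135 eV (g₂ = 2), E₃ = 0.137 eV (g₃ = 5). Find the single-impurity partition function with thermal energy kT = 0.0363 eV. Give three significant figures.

Eᵢ/kT = 0.47658, 3.5262, 3.7190, 3.7741.
Z = Σ gᵢe^(−Eᵢ/kT) = 4·e^(−0.47658) + 3·e^(−3.5262) + 2·e^(−3.7190) + 5·e^(−3.7741) = 2.4836 + 0.088249 + 0.048516 + 0.11479 = 2.7352.

Z = 2.74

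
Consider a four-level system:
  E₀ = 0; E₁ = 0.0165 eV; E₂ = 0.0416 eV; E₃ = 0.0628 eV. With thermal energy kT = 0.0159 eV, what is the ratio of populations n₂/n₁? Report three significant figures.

n₂/n₁ = exp[−(E₂−E₁)/kT] = exp(−(0.0251 eV)/(0.0159 eV)) = exp(-1.5786) = 0.206.

0.206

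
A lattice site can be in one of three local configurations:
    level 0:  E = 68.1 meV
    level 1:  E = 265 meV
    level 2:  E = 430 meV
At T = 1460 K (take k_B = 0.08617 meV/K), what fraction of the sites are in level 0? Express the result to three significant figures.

k_BT = 0.08617 × 1460 K = 125.81 meV.
Eᵢ/kT = 0.54129, 2.1064, 3.4179.
Z = Σ e^(−Eᵢ/kT) = e^(−0.54129) + e^(−2.1064) + e^(−3.4179) = 0.58200 + 0.12168 + 0.032781 = 0.73646.
P₀ = e^(−E₀/kT) / Z = 0.58200/0.73646 = 0.790.

0.790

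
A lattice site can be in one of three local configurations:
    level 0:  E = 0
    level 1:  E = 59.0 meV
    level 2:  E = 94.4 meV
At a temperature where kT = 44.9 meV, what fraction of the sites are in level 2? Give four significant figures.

Eᵢ/kT = 0, 1.31403, 2.10245.
Z = Σ e^(−Eᵢ/kT) = e^(−0) + e^(−1.31403) + e^(−2.10245) = 1.00000 + 0.268735 + 0.122157 = 1.39089.
P₂ = e^(−E₂/kT) / Z = 0.122157/1.39089 = 0.08783.

0.08783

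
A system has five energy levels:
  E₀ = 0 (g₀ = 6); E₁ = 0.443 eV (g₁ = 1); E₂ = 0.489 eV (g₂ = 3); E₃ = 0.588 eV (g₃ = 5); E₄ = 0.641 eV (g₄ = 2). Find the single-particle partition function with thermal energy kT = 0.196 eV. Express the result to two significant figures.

Z = 6.7

Eᵢ/kT = 0, 2.260, 2.495, 3.000, 3.270.
Z = Σ gᵢe^(−Eᵢ/kT) = 6·e^(−0) + 1·e^(−2.260) + 3·e^(−2.495) + 5·e^(−3.000) + 2·e^(−3.270) = 6.000 + 0.1044 + 0.2475 + 0.2489 + 0.07601 = 6.677.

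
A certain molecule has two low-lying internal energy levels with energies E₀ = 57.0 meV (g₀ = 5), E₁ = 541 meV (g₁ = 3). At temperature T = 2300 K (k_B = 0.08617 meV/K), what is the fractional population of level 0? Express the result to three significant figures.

0.950

k_BT = 0.08617 × 2300 K = 198.19 meV.
Eᵢ/kT = 0.28760, 2.7297.
Z = Σ gᵢe^(−Eᵢ/kT) = 5·e^(−0.28760) + 3·e^(−2.7297) = 3.7503 + 0.19572 = 3.9460.
P₀ = g₀ e^(−E₀/kT) / Z = 3.7503/3.9460 = 0.950.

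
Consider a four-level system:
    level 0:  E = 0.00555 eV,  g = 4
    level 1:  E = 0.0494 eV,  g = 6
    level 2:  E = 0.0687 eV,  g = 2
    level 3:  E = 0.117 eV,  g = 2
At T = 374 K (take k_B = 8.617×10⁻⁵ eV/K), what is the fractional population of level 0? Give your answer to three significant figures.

0.680

k_BT = 8.617×10⁻⁵ × 374 K = 0.032228 eV.
Eᵢ/kT = 0.17221, 1.5328, 2.1317, 3.6304.
Z = Σ gᵢe^(−Eᵢ/kT) = 4·e^(−0.17221) + 6·e^(−1.5328) + 2·e^(−2.1317) + 2·e^(−3.6304) = 3.3672 + 1.2956 + 0.23727 + 0.053011 = 4.9531.
P₀ = g₀ e^(−E₀/kT) / Z = 3.3672/4.9531 = 0.680.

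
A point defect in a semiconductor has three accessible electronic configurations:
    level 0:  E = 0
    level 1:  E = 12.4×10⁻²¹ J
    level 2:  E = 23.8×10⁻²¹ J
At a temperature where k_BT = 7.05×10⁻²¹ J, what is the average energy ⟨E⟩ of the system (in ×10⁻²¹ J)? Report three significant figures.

2.44 ×10⁻²¹ J

Eᵢ/kT = 0, 1.7589, 3.3759.
Z = Σ e^(−Eᵢ/kT) = e^(−0) + e^(−1.7589) + e^(−3.3759) = 1.0000 + 0.17223 + 0.034187 = 1.2064.
⟨E⟩ = Σ Eᵢ e^(−Eᵢ/kT) / Z = (0·1.0000 + 12.4·0.17223 + 23.8·0.034187) / 1.2064 = 2.44 ×10⁻²¹ J.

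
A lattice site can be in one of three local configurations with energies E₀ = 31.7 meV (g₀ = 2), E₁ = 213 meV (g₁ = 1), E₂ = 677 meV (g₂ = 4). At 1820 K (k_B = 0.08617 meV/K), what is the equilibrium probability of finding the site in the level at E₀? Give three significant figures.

k_BT = 0.08617 × 1820 K = 156.83 meV.
Eᵢ/kT = 0.20213, 1.3582, 4.3168.
Z = Σ gᵢe^(−Eᵢ/kT) = 2·e^(−0.20213) + 1·e^(−1.3582) + 4·e^(−4.3168) = 1.6340 + 0.25712 + 0.053370 = 1.9445.
P₀ = g₀ e^(−E₀/kT) / Z = 1.6340/1.9445 = 0.840.

0.840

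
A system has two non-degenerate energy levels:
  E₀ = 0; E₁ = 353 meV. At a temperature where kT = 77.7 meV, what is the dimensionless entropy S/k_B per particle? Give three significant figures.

0.0584

Eᵢ/kT = 0, 4.5431.
Z = Σ e^(−Eᵢ/kT) = e^(−0) + e^(−4.5431) = 1.0000 + 0.010640 = 1.0106.
⟨E⟩ = Σ EᵢPᵢ = 3.7165 meV.
S/k_B = ln Z + ⟨E⟩/kT = ln(1.0106) + 3.7165/77.7 = 0.010544 + 0.047831 = 0.0584.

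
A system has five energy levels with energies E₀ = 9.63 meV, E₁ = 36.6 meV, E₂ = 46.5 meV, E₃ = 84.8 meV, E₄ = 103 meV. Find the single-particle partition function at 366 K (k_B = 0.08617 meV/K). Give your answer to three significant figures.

k_BT = 0.08617 × 366 K = 31.538 meV.
Eᵢ/kT = 0.30535, 1.1605, 1.4744, 2.6888, 3.2659.
Z = Σ e^(−Eᵢ/kT) = e^(−0.30535) + e^(−1.1605) + e^(−1.4744) + e^(−2.6888) + e^(−3.2659) = 0.73687 + 0.31333 + 0.22892 + 0.067962 + 0.038163 = 1.3852.

Z = 1.39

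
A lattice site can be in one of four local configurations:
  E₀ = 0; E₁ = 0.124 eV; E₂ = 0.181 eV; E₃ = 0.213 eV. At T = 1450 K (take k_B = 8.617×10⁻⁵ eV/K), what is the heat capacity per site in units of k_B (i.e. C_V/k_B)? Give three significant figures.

k_BT = 8.617×10⁻⁵ × 1450 K = 0.12495 eV.
Eᵢ/kT = 0, 0.99240, 1.4486, 1.7047.
Z = Σ e^(−Eᵢ/kT) = e^(−0) + e^(−0.99240) + e^(−1.4486) + e^(−1.7047) = 1.0000 + 0.37069 + 0.23490 + 0.18183 = 1.7874.
⟨E⟩ = 0.071172 eV, ⟨E²⟩ = 0.012110 eV².
C_V/k_B = (⟨E²⟩ − ⟨E⟩²)/(kT)² = (0.012110 − 0.0050655)/0.015613 = 0.451.

0.451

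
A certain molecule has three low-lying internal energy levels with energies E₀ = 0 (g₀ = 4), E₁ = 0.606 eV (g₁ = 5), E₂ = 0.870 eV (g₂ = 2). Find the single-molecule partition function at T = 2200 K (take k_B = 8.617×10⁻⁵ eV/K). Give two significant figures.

k_BT = 8.617×10⁻⁵ × 2200 K = 0.1896 eV.
Eᵢ/kT = 0, 3.196, 4.589.
Z = Σ gᵢe^(−Eᵢ/kT) = 4·e^(−0) + 5·e^(−3.196) + 2·e^(−4.589) = 4.000 + 0.2046 + 0.02033 = 4.225.

Z = 4.2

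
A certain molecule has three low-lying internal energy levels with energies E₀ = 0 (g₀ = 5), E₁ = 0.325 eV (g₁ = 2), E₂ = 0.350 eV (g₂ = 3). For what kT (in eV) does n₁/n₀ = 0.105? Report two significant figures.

n₁/n₀ = (g₁/g₀) exp[−(E₁−E₀)/kT] = 0.105.
⇒ (E₁−E₀)/kT = ln((2/5)/0.105) = ln(3.810) = 1.338.
kT = 0.325 eV / 1.338 = 0.24 eV.

0.24 eV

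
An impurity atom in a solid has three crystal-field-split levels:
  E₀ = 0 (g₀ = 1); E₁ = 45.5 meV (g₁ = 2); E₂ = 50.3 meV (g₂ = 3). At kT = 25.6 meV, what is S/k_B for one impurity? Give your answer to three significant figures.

Eᵢ/kT = 0, 1.7773, 1.9648.
Z = Σ gᵢe^(−Eᵢ/kT) = 1·e^(−0) + 2·e^(−1.7773) + 3·e^(−1.9648) = 1.0000 + 0.33819 + 0.42055 = 1.7587.
⟨E⟩ = Σ EᵢPᵢ = 20.777 meV.
S/k_B = ln Z + ⟨E⟩/kT = ln(1.7587) + 20.777/25.6 = 0.56457 + 0.81160 = 1.38.

1.38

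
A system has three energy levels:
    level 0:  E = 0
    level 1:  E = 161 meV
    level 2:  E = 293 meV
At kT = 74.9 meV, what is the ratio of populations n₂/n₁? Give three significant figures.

n₂/n₁ = exp[−(E₂−E₁)/kT] = exp(−(132 meV)/(74.9 meV)) = exp(-1.7623) = 0.172.

0.172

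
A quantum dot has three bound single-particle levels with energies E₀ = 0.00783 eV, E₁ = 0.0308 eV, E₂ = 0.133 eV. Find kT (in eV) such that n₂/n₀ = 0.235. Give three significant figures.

0.0864 eV

n₂/n₀ = exp[−(E₂−E₀)/kT] = 0.235.
⇒ (E₂−E₀)/kT = ln(1/0.235) = ln(4.2553) = 1.4482.
kT = 0.12517 eV / 1.4482 = 0.0864 eV.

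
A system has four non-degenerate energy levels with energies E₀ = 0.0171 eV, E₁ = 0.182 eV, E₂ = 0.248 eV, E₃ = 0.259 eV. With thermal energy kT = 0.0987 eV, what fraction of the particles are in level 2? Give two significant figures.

Eᵢ/kT = 0.1733, 1.844, 2.513, 2.624.
Z = Σ e^(−Eᵢ/kT) = e^(−0.1733) + e^(−1.844) + e^(−2.513) + e^(−2.624) = 0.8409 + 0.1582 + 0.08102 + 0.07251 = 1.153.
P₂ = e^(−E₂/kT) / Z = 0.08102/1.153 = 0.070.

0.070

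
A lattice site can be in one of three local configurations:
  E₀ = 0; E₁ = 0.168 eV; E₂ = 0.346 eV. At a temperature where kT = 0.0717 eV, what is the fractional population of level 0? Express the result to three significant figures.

0.906

Eᵢ/kT = 0, 2.3431, 4.8257.
Z = Σ e^(−Eᵢ/kT) = e^(−0) + e^(−2.3431) + e^(−4.8257) = 1.0000 + 0.096029 + 0.0080209 = 1.1040.
P₀ = e^(−E₀/kT) / Z = 1.0000/1.1040 = 0.906.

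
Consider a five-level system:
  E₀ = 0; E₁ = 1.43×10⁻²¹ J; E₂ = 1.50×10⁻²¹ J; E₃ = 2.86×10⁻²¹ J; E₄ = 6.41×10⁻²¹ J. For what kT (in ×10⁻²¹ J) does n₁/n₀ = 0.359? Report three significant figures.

n₁/n₀ = exp[−(E₁−E₀)/kT] = 0.359.
⇒ (E₁−E₀)/kT = ln(1/0.359) = ln(2.7855) = 1.0244.
kT = 1.43 ×10⁻²¹ J / 1.0244 = 1.40 ×10⁻²¹ J.

1.40 ×10⁻²¹ J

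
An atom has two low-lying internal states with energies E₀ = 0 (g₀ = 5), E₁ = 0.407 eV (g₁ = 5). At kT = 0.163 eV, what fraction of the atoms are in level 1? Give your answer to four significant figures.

Eᵢ/kT = 0, 2.49693.
Z = Σ gᵢe^(−Eᵢ/kT) = 5·e^(−0) + 5·e^(−2.49693) = 5.00000 + 0.411687 = 5.41169.
P₁ = g₁ e^(−E₁/kT) / Z = 0.411687/5.41169 = 0.07607.

0.07607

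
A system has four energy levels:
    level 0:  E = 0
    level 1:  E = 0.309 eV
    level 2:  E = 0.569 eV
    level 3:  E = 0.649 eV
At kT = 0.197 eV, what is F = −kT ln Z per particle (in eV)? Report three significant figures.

Eᵢ/kT = 0, 1.5685, 2.8883, 3.2944.
Z = Σ e^(−Eᵢ/kT) = e^(−0) + e^(−1.5685) + e^(−2.8883) + e^(−3.2944) = 1.0000 + 0.20836 + 0.055671 + 0.037090 = 1.3011.
F = −kT ln Z = −0.197 × ln(1.3011) = −0.197 × 0.26321 = -0.0519 eV.

-0.0519 eV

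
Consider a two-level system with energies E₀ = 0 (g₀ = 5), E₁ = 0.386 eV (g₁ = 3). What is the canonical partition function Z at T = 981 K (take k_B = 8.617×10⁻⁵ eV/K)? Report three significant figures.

Z = 5.03

k_BT = 8.617×10⁻⁵ × 981 K = 0.084533 eV.
Eᵢ/kT = 0, 4.5663.
Z = Σ gᵢe^(−Eᵢ/kT) = 5·e^(−0) + 3·e^(−4.5663) = 5.0000 + 0.031189 = 5.0312.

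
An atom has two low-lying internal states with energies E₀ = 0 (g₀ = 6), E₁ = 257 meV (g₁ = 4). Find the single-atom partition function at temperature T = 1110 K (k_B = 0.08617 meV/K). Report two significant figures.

Z = 6.3

k_BT = 0.08617 × 1110 K = 95.65 meV.
Eᵢ/kT = 0, 2.687.
Z = Σ gᵢe^(−Eᵢ/kT) = 6·e^(−0) + 4·e^(−2.687) = 6.000 + 0.2723 = 6.272.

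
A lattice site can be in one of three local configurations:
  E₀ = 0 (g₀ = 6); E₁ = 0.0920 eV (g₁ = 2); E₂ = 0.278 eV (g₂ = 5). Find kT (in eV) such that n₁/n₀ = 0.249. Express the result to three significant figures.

n₁/n₀ = (g₁/g₀) exp[−(E₁−E₀)/kT] = 0.249.
⇒ (E₁−E₀)/kT = ln((2/6)/0.249) = ln(1.3387) = 0.29170.
kT = 0.0920 eV / 0.29170 = 0.315 eV.

0.315 eV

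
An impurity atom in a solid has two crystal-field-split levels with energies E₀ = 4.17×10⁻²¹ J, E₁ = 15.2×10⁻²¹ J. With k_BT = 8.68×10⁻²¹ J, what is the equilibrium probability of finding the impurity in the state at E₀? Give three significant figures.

Eᵢ/kT = 0.48041, 1.7512.
Z = Σ e^(−Eᵢ/kT) = e^(−0.48041) + e^(−1.7512) = 0.61853 + 0.17357 = 0.79210.
P₀ = e^(−E₀/kT) / Z = 0.61853/0.79210 = 0.781.

0.781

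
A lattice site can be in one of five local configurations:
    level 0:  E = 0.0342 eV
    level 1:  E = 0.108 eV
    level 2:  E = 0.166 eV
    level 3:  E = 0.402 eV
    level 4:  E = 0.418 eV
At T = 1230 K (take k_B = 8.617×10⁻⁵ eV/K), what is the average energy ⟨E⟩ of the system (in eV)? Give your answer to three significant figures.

0.0865 eV

k_BT = 8.617×10⁻⁵ × 1230 K = 0.10599 eV.
Eᵢ/kT = 0.32267, 1.0190, 1.5662, 3.7928, 3.9438.
Z = Σ e^(−Eᵢ/kT) = e^(−0.32267) + e^(−1.0190) + e^(−1.5662) + e^(−3.7928) + e^(−3.9438) = 0.72421 + 0.36096 + 0.20884 + 0.022532 + 0.019374 = 1.3359.
⟨E⟩ = Σ Eᵢ e^(−Eᵢ/kT) / Z = (0.0342·0.72421 + 0.108·0.36096 + 0.166·0.20884 + 0.402·0.022532 + 0.418·0.019374) / 1.3359 = 0.0865 eV.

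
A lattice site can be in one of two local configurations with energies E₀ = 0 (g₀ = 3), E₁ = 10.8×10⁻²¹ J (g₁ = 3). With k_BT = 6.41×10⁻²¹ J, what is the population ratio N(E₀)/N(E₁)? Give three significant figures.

n₀/n₁ = (g₀/g₁) exp[−(E₀−E₁)/kT] = (3/3) × exp(−(-10.8 ×10⁻²¹ J)/(6.41 ×10⁻²¹ J)) = (3/3) × exp(1.6849) = 5.39.

5.39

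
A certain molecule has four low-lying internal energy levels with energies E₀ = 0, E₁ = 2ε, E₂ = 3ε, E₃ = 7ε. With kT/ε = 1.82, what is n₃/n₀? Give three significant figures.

0.0214

n₃/n₀ = exp[−(E₃−E₀)/kT] = exp(−(7ε)/(1.82ε)) = exp(-3.8462) = 0.0214.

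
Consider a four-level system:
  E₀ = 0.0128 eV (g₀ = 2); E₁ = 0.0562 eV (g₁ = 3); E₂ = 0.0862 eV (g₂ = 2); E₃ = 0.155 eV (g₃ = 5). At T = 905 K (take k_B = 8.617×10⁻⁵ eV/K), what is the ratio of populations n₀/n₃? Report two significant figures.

k_BT = 8.617×10⁻⁵ × 905 K = 0.07798 eV.
n₀/n₃ = (g₀/g₃) exp[−(E₀−E₃)/kT] = (2/5) × exp(−(-0.1422 eV)/(0.07798 eV)) = (2/5) × exp(1.824) = 2.5.

2.5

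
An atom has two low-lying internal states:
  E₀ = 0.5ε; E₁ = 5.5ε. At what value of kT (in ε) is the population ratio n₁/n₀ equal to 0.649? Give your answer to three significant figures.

11.6 ε

n₁/n₀ = exp[−(E₁−E₀)/kT] = 0.649.
⇒ (E₁−E₀)/kT = ln(1/0.649) = ln(1.5408) = 0.43230.
kT = 5.0ε / 0.43230 = 11.6 ε.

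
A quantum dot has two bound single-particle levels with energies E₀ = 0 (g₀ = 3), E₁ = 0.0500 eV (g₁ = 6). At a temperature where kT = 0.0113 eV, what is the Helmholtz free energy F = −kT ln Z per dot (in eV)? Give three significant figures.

Eᵢ/kT = 0, 4.4248.
Z = Σ gᵢe^(−Eᵢ/kT) = 3·e^(−0) + 6·e^(−4.4248) = 3.0000 + 0.071860 = 3.0719.
F = −kT ln Z = −0.0113 × ln(3.0719) = −0.0113 × 1.1223 = -0.0127 eV.

-0.0127 eV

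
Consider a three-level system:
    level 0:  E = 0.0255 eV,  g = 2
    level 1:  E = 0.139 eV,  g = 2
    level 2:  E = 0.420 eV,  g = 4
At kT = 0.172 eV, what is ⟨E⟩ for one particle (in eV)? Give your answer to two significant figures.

0.11 eV

Eᵢ/kT = 0.1483, 0.8081, 2.442.
Z = Σ gᵢe^(−Eᵢ/kT) = 2·e^(−0.1483) + 2·e^(−0.8081) + 4·e^(−2.442) = 1.724 + 0.8914 + 0.3479 = 2.963.
⟨E⟩ = Σ Eᵢ gᵢe^(−Eᵢ/kT) / Z = (0.0255·1.724 + 0.139·0.8914 + 0.420·0.3479) / 2.963 = 0.11 eV.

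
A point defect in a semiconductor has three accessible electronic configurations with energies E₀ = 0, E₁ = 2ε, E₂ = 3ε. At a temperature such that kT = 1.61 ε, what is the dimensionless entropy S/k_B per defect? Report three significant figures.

0.816

Eᵢ/kT = 0, 1.2422, 1.8634.
Z = Σ e^(−Eᵢ/kT) = e^(−0) + e^(−1.2422) + e^(−1.8634) = 1.0000 + 0.28875 + 0.15514 = 1.4439.
⟨E⟩ = Σ EᵢPᵢ = 0.72229 ε.
S/k_B = ln Z + ⟨E⟩/kT = ln(1.4439) + 0.72229/1.61 = 0.36735 + 0.44863 = 0.816.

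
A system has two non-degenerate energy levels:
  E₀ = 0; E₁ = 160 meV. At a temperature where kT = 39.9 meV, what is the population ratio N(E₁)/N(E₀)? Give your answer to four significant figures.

0.01813

n₁/n₀ = exp[−(E₁−E₀)/kT] = exp(−(160 meV)/(39.9 meV)) = exp(-4.01003) = 0.01813.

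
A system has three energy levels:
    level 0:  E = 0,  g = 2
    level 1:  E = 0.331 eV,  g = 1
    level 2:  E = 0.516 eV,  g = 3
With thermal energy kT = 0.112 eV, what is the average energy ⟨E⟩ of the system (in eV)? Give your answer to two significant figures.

0.016 eV

Eᵢ/kT = 0, 2.955, 4.607.
Z = Σ gᵢe^(−Eᵢ/kT) = 2·e^(−0) + 1·e^(−2.955) + 3·e^(−4.607) = 2.000 + 0.05208 + 0.02995 = 2.082.
⟨E⟩ = Σ Eᵢ gᵢe^(−Eᵢ/kT) / Z = (0·2.000 + 0.331·0.05208 + 0.516·0.02995) / 2.082 = 0.016 eV.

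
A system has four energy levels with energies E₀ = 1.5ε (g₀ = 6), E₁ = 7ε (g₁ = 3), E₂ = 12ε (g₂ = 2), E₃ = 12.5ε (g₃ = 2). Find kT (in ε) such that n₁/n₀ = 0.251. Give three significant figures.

7.98 ε

n₁/n₀ = (g₁/g₀) exp[−(E₁−E₀)/kT] = 0.251.
⇒ (E₁−E₀)/kT = ln((3/6)/0.251) = ln(1.9920) = 0.68914.
kT = 5.5ε / 0.68914 = 7.98 ε.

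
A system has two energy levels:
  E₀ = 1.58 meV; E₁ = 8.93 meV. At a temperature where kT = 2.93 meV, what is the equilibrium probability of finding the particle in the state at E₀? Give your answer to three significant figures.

Eᵢ/kT = 0.53925, 3.0478.
Z = Σ e^(−Eᵢ/kT) = e^(−0.53925) + e^(−3.0478) = 0.58319 + 0.047463 = 0.63065.
P₀ = e^(−E₀/kT) / Z = 0.58319/0.63065 = 0.925.

0.925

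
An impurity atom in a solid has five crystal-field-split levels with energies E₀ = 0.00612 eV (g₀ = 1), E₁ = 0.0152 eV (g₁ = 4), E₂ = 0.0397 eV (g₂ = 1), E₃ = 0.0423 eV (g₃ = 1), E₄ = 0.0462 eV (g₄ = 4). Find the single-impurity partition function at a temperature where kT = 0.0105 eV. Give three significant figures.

Z = 1.59

Eᵢ/kT = 0.58286, 1.4476, 3.7810, 4.0286, 4.4000.
Z = Σ gᵢe^(−Eᵢ/kT) = 1·e^(−0.58286) + 4·e^(−1.4476) + 1·e^(−3.7810) + 1·e^(−4.0286) + 4·e^(−4.4000) = 0.55830 + 0.94054 + 0.022800 + 0.017799 + 0.049109 = 1.5885.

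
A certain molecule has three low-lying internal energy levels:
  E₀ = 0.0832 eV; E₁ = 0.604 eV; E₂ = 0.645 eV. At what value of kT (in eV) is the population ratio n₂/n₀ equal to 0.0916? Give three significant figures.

n₂/n₀ = exp[−(E₂−E₀)/kT] = 0.0916.
⇒ (E₂−E₀)/kT = ln(1/0.0916) = ln(10.917) = 2.3903.
kT = 0.5618 eV / 2.3903 = 0.235 eV.

0.235 eV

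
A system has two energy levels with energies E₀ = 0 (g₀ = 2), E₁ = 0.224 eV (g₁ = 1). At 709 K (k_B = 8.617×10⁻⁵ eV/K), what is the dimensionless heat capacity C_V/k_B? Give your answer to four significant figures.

k_BT = 8.617×10⁻⁵ × 709 K = 0.0610945 eV.
Eᵢ/kT = 0, 3.66645.
Z = Σ gᵢe^(−Eᵢ/kT) = 2·e^(−0) + 1·e^(−3.66645) = 2.00000 + 0.0255671 = 2.02557.
⟨E⟩ = 0.00282737 eV, ⟨E²⟩ = 0.000633330 eV².
C_V/k_B = (⟨E²⟩ − ⟨E⟩²)/(kT)² = (0.000633330 − 0.00000799402)/0.00373254 = 0.1675.

0.1675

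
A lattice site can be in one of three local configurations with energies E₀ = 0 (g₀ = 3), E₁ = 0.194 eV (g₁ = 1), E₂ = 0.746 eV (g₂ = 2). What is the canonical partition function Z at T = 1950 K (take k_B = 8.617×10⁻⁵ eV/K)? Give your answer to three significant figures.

k_BT = 8.617×10⁻⁵ × 1950 K = 0.16803 eV.
Eᵢ/kT = 0, 1.1546, 4.4397.
Z = Σ gᵢe^(−Eᵢ/kT) = 3·e^(−0) + 1·e^(−1.1546) + 2·e^(−4.4397) = 3.0000 + 0.31518 + 0.023599 = 3.3388.

Z = 3.34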